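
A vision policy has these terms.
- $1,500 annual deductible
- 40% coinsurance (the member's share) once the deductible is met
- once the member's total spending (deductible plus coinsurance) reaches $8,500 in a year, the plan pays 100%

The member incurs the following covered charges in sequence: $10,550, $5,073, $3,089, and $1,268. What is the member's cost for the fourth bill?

#1 ($10,550): deductible takes $1,500, $9,050 remains; member's 40% is $3,620. Member pays $5,120; OOP now $5,120.
#2 ($5,073): deductible already satisfied, so member's share is 40% × $5,073 = $2,029.20. Member pays $2,029.20; OOP now $7,149.20.
#3 ($3,089): deductible met; 40% of $3,089 = $1,235.60. Member owes $1,235.60 (running OOP $8,384.80).
#4 ($1,268): deductible met; 40% of $1,268 = $507.20. OOP would hit $8,892 > $8,500, so the cap limits the member to $8,500 − $8,384.80 = $115.20.

$115.20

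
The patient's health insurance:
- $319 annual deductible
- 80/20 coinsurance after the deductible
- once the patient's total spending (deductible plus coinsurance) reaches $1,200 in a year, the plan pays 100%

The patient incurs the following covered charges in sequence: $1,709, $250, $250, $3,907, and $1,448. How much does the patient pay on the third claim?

Claim 1 — $1,709: $319 finishes the deductible; $1,390 goes to coinsurance; coinsurance $1,390 × 20% = $278. Patient owes $597 (running OOP $597).
Claim 2 — $250: deductible already satisfied, so patient's share is 20% × $250 = $50. Cost to patient: $50. OOP to date $647.
Claim 3 — $250: deductible met; 20% of $250 = $50. Patient owes $50 (running OOP $697).

$50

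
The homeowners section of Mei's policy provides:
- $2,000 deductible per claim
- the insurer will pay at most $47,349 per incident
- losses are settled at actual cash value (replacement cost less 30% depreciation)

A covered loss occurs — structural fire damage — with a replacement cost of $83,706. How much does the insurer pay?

$47,349

At 30% depreciation, ACV = $83,706 − $25,111.80 = $58,594.20.
After the deductible, $58,594.20 − $2,000 = $56,594.20 remains.
Since $56,594.20 > $47,349, the payout is capped at $47,349.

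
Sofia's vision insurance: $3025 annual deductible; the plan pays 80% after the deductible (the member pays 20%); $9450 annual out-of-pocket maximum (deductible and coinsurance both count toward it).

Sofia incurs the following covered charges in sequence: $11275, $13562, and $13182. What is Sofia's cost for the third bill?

$2062.60

Claim 1 ($11275): $3025 to deductible, leaving $8250; coinsurance $8250 × 20% = $1650. Member pays $4675; OOP now $4675.
Claim 2 ($13562): deductible met; 20% of $13562 = $2712.40. Cost to member: $2712.40. OOP to date $7387.40.
Claim 3 ($13182): deductible already satisfied, so member's share is 20% × $13182 = $2636.40. Adding that to $7387.40 gives $10023.80, past the $9450 cap; member pays only $9450 − $7387.40 = $2062.60.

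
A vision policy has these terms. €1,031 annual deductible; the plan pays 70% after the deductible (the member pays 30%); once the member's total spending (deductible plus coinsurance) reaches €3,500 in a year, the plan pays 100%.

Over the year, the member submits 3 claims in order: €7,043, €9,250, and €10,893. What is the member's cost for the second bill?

€665.40

#1 (€7,043): €1,031 to deductible, leaving €6,012; member's 30% is €1,803.60. Member pays €2,834.60; OOP now €2,834.60.
#2 (€9,250): 30% coinsurance on €9,250 = €2,775. OOP would hit €5,609.60 > €3,500, so the cap limits the member to €3,500 − €2,834.60 = €665.40.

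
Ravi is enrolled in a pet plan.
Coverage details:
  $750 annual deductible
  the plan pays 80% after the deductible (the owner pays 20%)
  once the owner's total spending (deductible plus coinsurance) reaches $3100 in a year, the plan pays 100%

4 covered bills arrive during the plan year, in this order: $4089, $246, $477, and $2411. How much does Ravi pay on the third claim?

Claim 1 ($4089): $750 to deductible, leaving $3339; owner's 20% is $667.80. Owner owes $1417.80 (running OOP $1417.80).
Claim 2 ($246): deductible met; 20% of $246 = $49.20. Owner pays $49.20; OOP now $1467.
Claim 3 ($477): deductible met; 20% of $477 = $95.40. Owner pays $95.40; OOP now $1562.40.

$95.40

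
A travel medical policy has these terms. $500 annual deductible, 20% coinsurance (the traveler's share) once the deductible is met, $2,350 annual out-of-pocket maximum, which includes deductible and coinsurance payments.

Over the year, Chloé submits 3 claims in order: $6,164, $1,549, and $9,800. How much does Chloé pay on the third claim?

$407.40

Claim 1 ($6,164): $500 finishes the deductible; $5,664 goes to coinsurance; traveler's 20% is $1,132.80. Cost to traveler: $1,632.80. OOP to date $1,632.80.
Claim 2 ($1,549): deductible already satisfied, so traveler's share is 20% × $1,549 = $309.80. Traveler pays $309.80; OOP now $1,942.60.
Claim 3 ($9,800): deductible already satisfied, so traveler's share is 20% × $9,800 = $1,960. That would push OOP to $3,902.60, over the $2,350 cap, so traveler pays $2,350 − $1,942.60 = $407.40.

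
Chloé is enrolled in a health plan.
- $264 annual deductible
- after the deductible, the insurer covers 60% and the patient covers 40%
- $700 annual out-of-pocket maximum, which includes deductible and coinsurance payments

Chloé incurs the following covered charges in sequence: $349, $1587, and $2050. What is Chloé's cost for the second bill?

$402

Claim 1 ($349): $264 to deductible, leaving $85; coinsurance $85 × 40% = $34. Patient owes $298 (running OOP $298).
Claim 2 ($1587): deductible met; 40% of $1587 = $634.80. OOP would hit $932.80 > $700, so the cap limits the patient to $700 − $298 = $402.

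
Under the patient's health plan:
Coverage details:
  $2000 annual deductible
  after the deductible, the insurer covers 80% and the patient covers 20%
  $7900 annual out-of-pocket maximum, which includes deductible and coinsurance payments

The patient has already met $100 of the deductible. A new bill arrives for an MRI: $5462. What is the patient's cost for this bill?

$2612.40

$100 of the $2000 deductible is already met, leaving $1900.
After the $1900 deductible portion, $5462 − $1900 = $3562 is subject to coinsurance.
Coinsurance: $3562 × 20% = $712.40.
So the patient owes $1900 + $712.40 = $2612.40 before any cap.
Year-to-date out-of-pocket becomes $100 + $2612.40 = $2712.40, still under the $7900 maximum, so no cap applies.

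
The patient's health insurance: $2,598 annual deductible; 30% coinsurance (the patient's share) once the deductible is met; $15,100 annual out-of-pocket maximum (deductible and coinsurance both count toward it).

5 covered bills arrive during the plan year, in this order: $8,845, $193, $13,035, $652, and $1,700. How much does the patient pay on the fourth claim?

Claim 1 — $8,845: deductible takes $2,598, $6,247 remains; 30% of $6,247 = $1,874.10. Cost to patient: $4,472.10. OOP to date $4,472.10.
Claim 2 — $193: 30% coinsurance on $193 = $57.90. Cost to patient: $57.90. OOP to date $4,530.
Claim 3 — $13,035: deductible already satisfied, so patient's share is 30% × $13,035 = $3,910.50. Cost to patient: $3,910.50. OOP to date $8,440.50.
Claim 4 — $652: deductible already satisfied, so patient's share is 30% × $652 = $195.60. Patient pays $195.60; OOP now $8,636.10.

$195.60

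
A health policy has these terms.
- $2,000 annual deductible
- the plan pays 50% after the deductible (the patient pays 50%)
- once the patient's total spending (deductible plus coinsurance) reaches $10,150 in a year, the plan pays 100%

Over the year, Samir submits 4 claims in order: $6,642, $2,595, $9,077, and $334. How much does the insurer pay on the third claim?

$4,545.50

Claim 1 — $6,642: $2,000 to deductible, leaving $4,642; 50% of $4,642 = $2,321. Cost to patient: $4,321. OOP to date $4,321. Plan pays $6,642 − $4,321 = $2,321.
Claim 2 — $2,595: deductible met; 50% of $2,595 = $1,297.50. Cost to patient: $1,297.50. OOP to date $5,618.50. Insurer: $2,595 − $1,297.50 = $1,297.50.
Claim 3 — $9,077: 50% coinsurance on $9,077 = $4,538.50. Adding that to $5,618.50 gives $10,157, past the $10,150 cap; patient pays only $10,150 − $5,618.50 = $4,531.50. Plan pays $9,077 − $4,531.50 = $4,545.50.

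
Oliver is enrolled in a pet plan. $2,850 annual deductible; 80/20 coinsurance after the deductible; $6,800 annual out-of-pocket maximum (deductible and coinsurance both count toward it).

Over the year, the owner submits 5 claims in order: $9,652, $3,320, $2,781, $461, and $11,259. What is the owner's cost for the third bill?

Claim 1 ($9,652): $2,850 to deductible, leaving $6,802; owner's 20% is $1,360.40. Cost to owner: $4,210.40. OOP to date $4,210.40.
Claim 2 ($3,320): deductible met; 20% of $3,320 = $664. Cost to owner: $664. OOP to date $4,874.40.
Claim 3 ($2,781): deductible met; 20% of $2,781 = $556.20. Owner owes $556.20 (running OOP $5,430.60).

$556.20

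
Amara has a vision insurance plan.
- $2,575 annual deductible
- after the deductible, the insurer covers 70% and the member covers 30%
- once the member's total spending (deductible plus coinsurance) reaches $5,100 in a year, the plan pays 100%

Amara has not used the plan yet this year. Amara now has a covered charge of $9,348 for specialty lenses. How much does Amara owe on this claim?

$4,606.90

The full $2,575 deductible is still open; $2,575 of this bill applies to it.
After the $2,575 deductible portion, $9,348 − $2,575 = $6,773 is subject to coinsurance.
30% of $6,773 = $2,031.90 falls to the member.
Member responsibility before any cap: $2,575 + $2,031.90 = $4,606.90.
Year-to-date out-of-pocket becomes $0 + $4,606.90 = $4,606.90, still under the $5,100 maximum, so no cap applies.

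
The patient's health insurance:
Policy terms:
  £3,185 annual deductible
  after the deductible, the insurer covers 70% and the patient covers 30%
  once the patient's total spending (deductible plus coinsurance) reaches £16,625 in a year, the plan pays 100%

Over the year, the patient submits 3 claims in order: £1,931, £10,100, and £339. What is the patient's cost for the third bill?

Claim 1 (£1,931): all of it applies to the deductible. Patient pays £1,931; OOP now £1,931.
Claim 2 (£10,100): £1,254 finishes the deductible; £8,846 goes to coinsurance; coinsurance £8,846 × 30% = £2,653.80. Patient pays £3,907.80; OOP now £5,838.80.
Claim 3 (£339): deductible already satisfied, so patient's share is 30% × £339 = £101.70. Patient pays £101.70; OOP now £5,940.50.

£101.70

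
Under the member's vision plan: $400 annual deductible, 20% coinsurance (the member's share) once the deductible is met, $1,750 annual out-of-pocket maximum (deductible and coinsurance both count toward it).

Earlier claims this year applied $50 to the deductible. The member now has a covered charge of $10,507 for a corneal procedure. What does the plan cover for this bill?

$8,807

Deductible still to meet: $400 − $50 = $350.
The remaining $10,157 (= $10,507 − $350) moves to coinsurance.
Coinsurance: $10,157 × 20% = $2,031.40.
Member responsibility before any cap: $350 + $2,031.40 = $2,381.40.
Year-to-date out-of-pocket would reach $50 + $2,381.40 = $2,431.40, above the $1,750 maximum, so the member pays only $1,750 − $50 = $1,700.
The insurer covers the remainder: $10,507 − $1,700 = $8,807.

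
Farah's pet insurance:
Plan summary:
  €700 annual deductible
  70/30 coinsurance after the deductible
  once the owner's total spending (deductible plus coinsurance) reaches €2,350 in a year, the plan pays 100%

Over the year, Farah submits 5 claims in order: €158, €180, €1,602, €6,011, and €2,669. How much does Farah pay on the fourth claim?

#1 (€158): fully absorbed by the deductible. Owner owes €158 (running OOP €158).
#2 (€180): all of it applies to the deductible. Owner owes €180 (running OOP €338).
#3 (€1,602): €362 to deductible, leaving €1,240; 30% of €1,240 = €372. Owner pays €734; OOP now €1,072.
#4 (€6,011): deductible already satisfied, so owner's share is 30% × €6,011 = €1,803.30. Adding that to €1,072 gives €2,875.30, past the €2,350 cap; owner pays only €2,350 − €1,072 = €1,278.

€1,278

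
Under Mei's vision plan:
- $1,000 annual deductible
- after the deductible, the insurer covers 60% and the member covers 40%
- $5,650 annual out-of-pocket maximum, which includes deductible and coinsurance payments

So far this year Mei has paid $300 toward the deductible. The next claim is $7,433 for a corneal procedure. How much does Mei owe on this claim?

$3,393.20

Remaining deductible: $1,000 − $300 = $700.
The remaining $6,733 (= $7,433 − $700) moves to coinsurance.
Member's 40% share of $6,733 is $2,693.20.
That puts the member's cost at $700 + $2,693.20 = $3,393.20 before any cap.
Cumulative spending $300 + $3,393.20 = $3,693.20 stays under the $5,650 maximum.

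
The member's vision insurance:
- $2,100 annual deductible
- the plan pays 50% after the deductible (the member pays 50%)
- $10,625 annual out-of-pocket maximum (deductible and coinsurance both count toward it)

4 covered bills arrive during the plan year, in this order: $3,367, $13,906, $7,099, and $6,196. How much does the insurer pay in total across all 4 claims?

$19,943

Claim 1 — $3,367: $2,100 to deductible, leaving $1,267; 50% of $1,267 = $633.50. Member owes $2,733.50 (running OOP $2,733.50). Plan pays $3,367 − $2,733.50 = $633.50.
Claim 2 — $13,906: 50% coinsurance on $13,906 = $6,953. Member owes $6,953 (running OOP $9,686.50). Insurer: $13,906 − $6,953 = $6,953.
Claim 3 — $7,099: 50% coinsurance on $7,099 = $3,549.50. That would push OOP to $13,236, over the $10,625 cap, so member pays $10,625 − $9,686.50 = $938.50. Plan pays $7,099 − $938.50 = $6,160.50.
Claim 4 — $6,196: 50% coinsurance on $6,196 = $3,098. Adding that to $10,625 gives $13,723, past the $10,625 cap; member pays only $10,625 − $10,625 = $0. Plan pays $6,196 − $0 = $6,196.
Insurer total: $633.50 + $6,953 + $6,160.50 + $6,196 = $19,943.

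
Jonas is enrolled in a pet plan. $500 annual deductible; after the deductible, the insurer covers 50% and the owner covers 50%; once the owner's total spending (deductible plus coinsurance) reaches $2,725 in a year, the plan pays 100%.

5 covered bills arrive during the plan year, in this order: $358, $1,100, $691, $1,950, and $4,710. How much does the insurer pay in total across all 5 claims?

Claim 1 — $358: entire amount goes to the deductible. Owner owes $358 (running OOP $358). Plan pays $358 − $358 = $0.
Claim 2 — $1,100: $142 to deductible, leaving $958; 50% of $958 = $479. Cost to owner: $621. OOP to date $979. Insurer: $1,100 − $621 = $479.
Claim 3 — $691: deductible already satisfied, so owner's share is 50% × $691 = $345.50. Owner owes $345.50 (running OOP $1,324.50). Insurer: $691 − $345.50 = $345.50.
Claim 4 — $1,950: 50% coinsurance on $1,950 = $975. Cost to owner: $975. OOP to date $2,299.50. Plan pays $1,950 − $975 = $975.
Claim 5 — $4,710: deductible met; 50% of $4,710 = $2,355. That would push OOP to $4,654.50, over the $2,725 cap, so owner pays $2,725 − $2,299.50 = $425.50. Insurer: $4,710 − $425.50 = $4,284.50.
Insurer total: $0 + $479 + $345.50 + $975 + $4,284.50 = $6,084.

$6,084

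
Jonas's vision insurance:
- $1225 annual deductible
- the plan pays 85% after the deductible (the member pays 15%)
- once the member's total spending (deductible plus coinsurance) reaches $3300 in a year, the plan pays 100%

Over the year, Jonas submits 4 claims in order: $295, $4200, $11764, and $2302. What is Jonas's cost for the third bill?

$1584.50

Claim 1 ($295): all of it applies to the deductible. Cost to member: $295. OOP to date $295.
Claim 2 ($4200): $930 finishes the deductible; $3270 goes to coinsurance; member's 15% is $490.50. Member pays $1420.50; OOP now $1715.50.
Claim 3 ($11764): deductible met; 15% of $11764 = $1764.60. Adding that to $1715.50 gives $3480.10, past the $3300 cap; member pays only $3300 − $1715.50 = $1584.50.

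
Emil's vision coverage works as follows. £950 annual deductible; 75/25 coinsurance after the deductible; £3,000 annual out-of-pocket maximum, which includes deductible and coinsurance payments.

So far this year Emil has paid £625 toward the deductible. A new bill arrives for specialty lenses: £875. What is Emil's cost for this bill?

Remaining deductible: £950 − £625 = £325.
The remaining £550 (= £875 − £325) moves to coinsurance.
25% of £550 = £137.50 falls to the member.
Member responsibility before any cap: £325 + £137.50 = £462.50.
Year-to-date out-of-pocket becomes £625 + £462.50 = £1,087.50, still under the £3,000 maximum, so no cap applies.

£462.50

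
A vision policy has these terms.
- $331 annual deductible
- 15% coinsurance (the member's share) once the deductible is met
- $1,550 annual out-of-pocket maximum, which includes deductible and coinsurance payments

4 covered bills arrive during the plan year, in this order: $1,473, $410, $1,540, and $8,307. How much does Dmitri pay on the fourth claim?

Bill 1, $1,473: deductible takes $331, $1,142 remains; member's 15% is $171.30. Member pays $502.30; OOP now $502.30.
Bill 2, $410: 15% coinsurance on $410 = $61.50. Member owes $61.50 (running OOP $563.80).
Bill 3, $1,540: deductible met; 15% of $1,540 = $231. Cost to member: $231. OOP to date $794.80.
Bill 4, $8,307: deductible met; 15% of $8,307 = $1,246.05. OOP would hit $2,040.85 > $1,550, so the cap limits the member to $1,550 − $794.80 = $755.20.

$755.20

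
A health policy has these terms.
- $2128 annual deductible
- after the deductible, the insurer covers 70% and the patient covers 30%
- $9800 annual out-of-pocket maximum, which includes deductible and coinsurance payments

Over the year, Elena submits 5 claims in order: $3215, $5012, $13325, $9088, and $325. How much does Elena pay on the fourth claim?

$1844.80

Claim 1 ($3215): deductible takes $2128, $1087 remains; patient's 30% is $326.10. Cost to patient: $2454.10. OOP to date $2454.10.
Claim 2 ($5012): 30% coinsurance on $5012 = $1503.60. Cost to patient: $1503.60. OOP to date $3957.70.
Claim 3 ($13325): deductible already satisfied, so patient's share is 30% × $13325 = $3997.50. Cost to patient: $3997.50. OOP to date $7955.20.
Claim 4 ($9088): deductible met; 30% of $9088 = $2726.40. Adding that to $7955.20 gives $10681.60, past the $9800 cap; patient pays only $9800 − $7955.20 = $1844.80.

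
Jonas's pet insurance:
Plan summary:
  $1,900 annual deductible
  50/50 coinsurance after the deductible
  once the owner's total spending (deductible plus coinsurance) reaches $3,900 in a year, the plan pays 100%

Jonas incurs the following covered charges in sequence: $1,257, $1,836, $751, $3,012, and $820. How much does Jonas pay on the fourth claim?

$1,028

Claim 1 — $1,257: entire amount goes to the deductible. Owner pays $1,257; OOP now $1,257.
Claim 2 — $1,836: deductible takes $643, $1,193 remains; 50% of $1,193 = $596.50. Owner pays $1,239.50; OOP now $2,496.50.
Claim 3 — $751: 50% coinsurance on $751 = $375.50. Cost to owner: $375.50. OOP to date $2,872.
Claim 4 — $3,012: 50% coinsurance on $3,012 = $1,506. Adding that to $2,872 gives $4,378, past the $3,900 cap; owner pays only $3,900 − $2,872 = $1,028.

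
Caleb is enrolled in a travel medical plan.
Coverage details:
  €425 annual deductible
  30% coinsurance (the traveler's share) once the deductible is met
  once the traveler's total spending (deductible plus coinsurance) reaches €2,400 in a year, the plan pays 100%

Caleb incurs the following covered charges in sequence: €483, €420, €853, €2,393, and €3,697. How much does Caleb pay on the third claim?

Claim 1 (€483): deductible takes €425, €58 remains; 30% of €58 = €17.40. Traveler owes €442.40 (running OOP €442.40).
Claim 2 (€420): 30% coinsurance on €420 = €126. Cost to traveler: €126. OOP to date €568.40.
Claim 3 (€853): deductible already satisfied, so traveler's share is 30% × €853 = €255.90. Traveler owes €255.90 (running OOP €824.30).

€255.90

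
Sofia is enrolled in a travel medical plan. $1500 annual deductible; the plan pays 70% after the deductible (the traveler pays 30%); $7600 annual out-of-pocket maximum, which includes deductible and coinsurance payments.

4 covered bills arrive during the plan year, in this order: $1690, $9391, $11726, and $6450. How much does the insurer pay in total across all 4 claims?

$21657

Claim 1 ($1690): deductible takes $1500, $190 remains; coinsurance $190 × 30% = $57. Cost to traveler: $1557. OOP to date $1557. Insurer: $1690 − $1557 = $133.
Claim 2 ($9391): deductible already satisfied, so traveler's share is 30% × $9391 = $2817.30. Traveler pays $2817.30; OOP now $4374.30. Plan pays $9391 − $2817.30 = $6573.70.
Claim 3 ($11726): 30% coinsurance on $11726 = $3517.80. Adding that to $4374.30 gives $7892.10, past the $7600 cap; traveler pays only $7600 − $4374.30 = $3225.70. Plan pays $11726 − $3225.70 = $8500.30.
Claim 4 ($6450): deductible met; 30% of $6450 = $1935. That would push OOP to $9535, over the $7600 cap, so traveler pays $7600 − $7600 = $0. Insurer: $6450 − $0 = $6450.
Insurer total: $133 + $6573.70 + $8500.30 + $6450 = $21657.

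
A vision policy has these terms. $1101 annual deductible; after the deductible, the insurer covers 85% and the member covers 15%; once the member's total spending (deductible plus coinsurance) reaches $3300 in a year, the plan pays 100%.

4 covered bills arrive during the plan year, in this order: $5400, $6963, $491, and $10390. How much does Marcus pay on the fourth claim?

$436.05

Claim 1 ($5400): $1101 finishes the deductible; $4299 goes to coinsurance; coinsurance $4299 × 15% = $644.85. Cost to member: $1745.85. OOP to date $1745.85.
Claim 2 ($6963): 15% coinsurance on $6963 = $1044.45. Member pays $1044.45; OOP now $2790.30.
Claim 3 ($491): deductible already satisfied, so member's share is 15% × $491 = $73.65. Member pays $73.65; OOP now $2863.95.
Claim 4 ($10390): deductible met; 15% of $10390 = $1558.50. OOP would hit $4422.45 > $3300, so the cap limits the member to $3300 − $2863.95 = $436.05.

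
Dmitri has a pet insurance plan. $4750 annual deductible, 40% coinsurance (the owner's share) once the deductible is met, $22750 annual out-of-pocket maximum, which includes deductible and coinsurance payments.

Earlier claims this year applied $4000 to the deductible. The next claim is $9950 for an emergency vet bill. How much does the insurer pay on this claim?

$5520

Remaining deductible: $4750 − $4000 = $750.
After the $750 deductible portion, $9950 − $750 = $9200 is subject to coinsurance.
40% of $9200 = $3680 falls to the owner.
That puts the owner's cost at $750 + $3680 = $4430 before any cap.
Total out-of-pocket so far would be $4000 + $4430 = $8430, below the $22750 cap — no reduction.
Insurer pays the balance: $9950 − $4430 = $5520.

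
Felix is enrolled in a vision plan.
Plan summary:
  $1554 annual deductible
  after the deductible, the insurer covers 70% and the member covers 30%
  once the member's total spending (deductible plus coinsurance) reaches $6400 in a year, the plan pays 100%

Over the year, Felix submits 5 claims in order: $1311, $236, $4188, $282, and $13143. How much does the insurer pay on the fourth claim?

Bill 1, $1311: fully absorbed by the deductible. Member owes $1311 (running OOP $1311). Plan pays $1311 − $1311 = $0.
Bill 2, $236: all of it applies to the deductible. Member owes $236 (running OOP $1547). Plan pays $236 − $236 = $0.
Bill 3, $4188: deductible takes $7, $4181 remains; member's 30% is $1254.30. Member owes $1261.30 (running OOP $2808.30). Plan pays $4188 − $1261.30 = $2926.70.
Bill 4, $282: 30% coinsurance on $282 = $84.60. Member owes $84.60 (running OOP $2892.90). Plan pays $282 − $84.60 = $197.40.

$197.40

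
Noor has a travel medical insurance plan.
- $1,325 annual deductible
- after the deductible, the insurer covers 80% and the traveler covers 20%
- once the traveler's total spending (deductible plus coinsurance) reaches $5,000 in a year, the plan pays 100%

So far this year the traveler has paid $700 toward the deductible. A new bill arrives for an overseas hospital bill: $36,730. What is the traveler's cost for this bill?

Remaining deductible: $1,325 − $700 = $625.
After the $625 deductible portion, $36,730 − $625 = $36,105 is subject to coinsurance.
Coinsurance: $36,105 × 20% = $7,221.
That puts the traveler's cost at $625 + $7,221 = $7,846 before any cap.
That would bring total out-of-pocket to $8,546, past the $5,000 cap. The traveler is capped at $5,000 − $700 = $4,300 on this claim.

$4,300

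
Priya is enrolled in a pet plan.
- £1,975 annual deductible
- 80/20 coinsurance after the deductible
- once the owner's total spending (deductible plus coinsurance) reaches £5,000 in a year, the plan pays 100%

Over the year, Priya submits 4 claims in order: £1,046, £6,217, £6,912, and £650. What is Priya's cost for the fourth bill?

£130

Claim 1 — £1,046: entire amount goes to the deductible. Owner pays £1,046; OOP now £1,046.
Claim 2 — £6,217: £929 finishes the deductible; £5,288 goes to coinsurance; coinsurance £5,288 × 20% = £1,057.60. Owner pays £1,986.60; OOP now £3,032.60.
Claim 3 — £6,912: deductible already satisfied, so owner's share is 20% × £6,912 = £1,382.40. Owner owes £1,382.40 (running OOP £4,415).
Claim 4 — £650: deductible already satisfied, so owner's share is 20% × £650 = £130. Owner owes £130 (running OOP £4,545).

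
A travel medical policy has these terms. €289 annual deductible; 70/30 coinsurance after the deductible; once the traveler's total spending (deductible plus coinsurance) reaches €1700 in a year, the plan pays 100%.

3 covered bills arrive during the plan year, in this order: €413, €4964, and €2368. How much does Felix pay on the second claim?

€1373.80

Claim 1 (€413): €289 to deductible, leaving €124; 30% of €124 = €37.20. Traveler pays €326.20; OOP now €326.20.
Claim 2 (€4964): deductible already satisfied, so traveler's share is 30% × €4964 = €1489.20. That would push OOP to €1815.40, over the €1700 cap, so traveler pays €1700 − €326.20 = €1373.80.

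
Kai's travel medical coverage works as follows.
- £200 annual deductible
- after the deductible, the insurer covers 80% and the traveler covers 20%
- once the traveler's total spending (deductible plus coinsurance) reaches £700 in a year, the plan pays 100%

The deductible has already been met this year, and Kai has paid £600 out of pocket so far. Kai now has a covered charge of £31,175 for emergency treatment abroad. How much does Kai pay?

£100

The deductible is already satisfied, so the full bill goes to coinsurance.
Coinsurance: £31,175 × 20% = £6,235.
Year-to-date out-of-pocket would reach £600 + £6,235 = £6,835, above the £700 maximum, so the traveler pays only £700 − £600 = £100.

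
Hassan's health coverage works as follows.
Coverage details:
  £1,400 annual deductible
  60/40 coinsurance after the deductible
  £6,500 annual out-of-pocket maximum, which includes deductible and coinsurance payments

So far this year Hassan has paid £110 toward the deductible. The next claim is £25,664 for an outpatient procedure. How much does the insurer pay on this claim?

Deductible still to meet: £1,400 − £110 = £1,290.
After the £1,290 deductible portion, £25,664 − £1,290 = £24,374 is subject to coinsurance.
Patient's 40% share of £24,374 is £9,749.60.
Patient responsibility before any cap: £1,290 + £9,749.60 = £11,039.60.
Year-to-date out-of-pocket would reach £110 + £11,039.60 = £11,149.60, above the £6,500 maximum, so the patient pays only £6,500 − £110 = £6,390.
The insurer covers the remainder: £25,664 − £6,390 = £19,274.

£19,274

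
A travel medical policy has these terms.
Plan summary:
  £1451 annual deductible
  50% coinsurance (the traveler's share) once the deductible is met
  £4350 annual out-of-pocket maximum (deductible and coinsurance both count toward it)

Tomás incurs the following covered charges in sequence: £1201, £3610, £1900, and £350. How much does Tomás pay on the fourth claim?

£175

#1 (£1201): all of it applies to the deductible. Traveler owes £1201 (running OOP £1201).
#2 (£3610): deductible takes £250, £3360 remains; traveler's 50% is £1680. Traveler owes £1930 (running OOP £3131).
#3 (£1900): 50% coinsurance on £1900 = £950. Traveler pays £950; OOP now £4081.
#4 (£350): 50% coinsurance on £350 = £175. Cost to traveler: £175. OOP to date £4256.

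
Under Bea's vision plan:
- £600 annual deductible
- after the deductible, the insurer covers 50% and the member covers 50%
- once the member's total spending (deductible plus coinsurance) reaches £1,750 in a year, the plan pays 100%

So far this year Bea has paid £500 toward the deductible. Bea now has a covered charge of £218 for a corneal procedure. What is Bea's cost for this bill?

£159

£500 of the £600 deductible is already met, leaving £100.
The remaining £118 (= £218 − £100) moves to coinsurance.
Member's 50% share of £118 is £59.
Member responsibility before any cap: £100 + £59 = £159.
Cumulative spending £500 + £159 = £659 stays under the £1,750 maximum.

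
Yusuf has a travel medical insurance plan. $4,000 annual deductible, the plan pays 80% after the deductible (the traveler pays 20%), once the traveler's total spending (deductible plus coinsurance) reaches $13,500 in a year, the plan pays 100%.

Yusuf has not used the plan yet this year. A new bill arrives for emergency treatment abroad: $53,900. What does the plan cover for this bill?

Nothing has been paid toward the $4,000 deductible, so the first $4,000 of this charge is applied there.
After the $4,000 deductible portion, $53,900 − $4,000 = $49,900 is subject to coinsurance.
20% of $49,900 = $9,980 falls to the traveler.
So the traveler owes $4,000 + $9,980 = $13,980 before any cap.
Year-to-date out-of-pocket would reach $0 + $13,980 = $13,980, above the $13,500 maximum, so the traveler pays only $13,500 − $0 = $13,500.
Insurer pays the balance: $53,900 − $13,500 = $40,400.

$40,400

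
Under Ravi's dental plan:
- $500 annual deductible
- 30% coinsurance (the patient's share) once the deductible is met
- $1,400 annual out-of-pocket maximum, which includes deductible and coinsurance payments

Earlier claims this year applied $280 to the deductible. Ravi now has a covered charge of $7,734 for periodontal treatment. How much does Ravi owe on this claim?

$1,120

Remaining deductible: $500 − $280 = $220.
After the $220 deductible portion, $7,734 − $220 = $7,514 is subject to coinsurance.
Coinsurance: $7,514 × 30% = $2,254.20.
Patient responsibility before any cap: $220 + $2,254.20 = $2,474.20.
Year-to-date out-of-pocket would reach $280 + $2,474.20 = $2,754.20, above the $1,400 maximum, so the patient pays only $1,400 − $280 = $1,120.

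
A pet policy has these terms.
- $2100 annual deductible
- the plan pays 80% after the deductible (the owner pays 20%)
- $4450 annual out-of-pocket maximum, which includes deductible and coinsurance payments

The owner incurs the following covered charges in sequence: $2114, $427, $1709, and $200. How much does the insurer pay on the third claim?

$1367.20

Claim 1 — $2114: $2100 finishes the deductible; $14 goes to coinsurance; coinsurance $14 × 20% = $2.80. Cost to owner: $2102.80. OOP to date $2102.80. Plan pays $2114 − $2102.80 = $11.20.
Claim 2 — $427: 20% coinsurance on $427 = $85.40. Cost to owner: $85.40. OOP to date $2188.20. Insurer: $427 − $85.40 = $341.60.
Claim 3 — $1709: deductible already satisfied, so owner's share is 20% × $1709 = $341.80. Cost to owner: $341.80. OOP to date $2530. Insurer: $1709 − $341.80 = $1367.20.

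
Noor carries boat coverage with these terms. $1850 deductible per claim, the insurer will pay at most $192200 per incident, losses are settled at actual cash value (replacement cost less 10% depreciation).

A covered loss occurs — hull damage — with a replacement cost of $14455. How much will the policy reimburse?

Actual cash value after 10% depreciation: $14455 × 90% = $13009.50.
After the deductible, $13009.50 − $1850 = $11159.50 remains.
$11159.50 is within the $192200 limit, so the insurer pays $11159.50.

$11159.50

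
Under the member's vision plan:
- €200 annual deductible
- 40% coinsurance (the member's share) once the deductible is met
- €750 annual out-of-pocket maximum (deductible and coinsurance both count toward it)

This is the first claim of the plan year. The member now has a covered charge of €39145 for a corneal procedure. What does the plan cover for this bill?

€38395

The full €200 deductible is still open; €200 of this bill applies to it.
That leaves €39145 − €200 = €38945 for coinsurance.
40% of €38945 = €15578 falls to the member.
So the member owes €200 + €15578 = €15778 before any cap.
Adding €15778 to the €0 already spent would give €15778, which exceeds the €750 cap; the member pays just €750 − €0 = €750.
The insurer covers the remainder: €39145 − €750 = €38395.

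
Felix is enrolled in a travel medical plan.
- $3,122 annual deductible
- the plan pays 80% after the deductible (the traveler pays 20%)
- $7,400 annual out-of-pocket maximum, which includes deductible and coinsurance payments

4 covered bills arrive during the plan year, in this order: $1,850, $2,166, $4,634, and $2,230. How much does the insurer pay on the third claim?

$3,707.20

Bill 1, $1,850: fully absorbed by the deductible. Traveler owes $1,850 (running OOP $1,850). Insurer: $1,850 − $1,850 = $0.
Bill 2, $2,166: $1,272 finishes the deductible; $894 goes to coinsurance; 20% of $894 = $178.80. Cost to traveler: $1,450.80. OOP to date $3,300.80. Insurer: $2,166 − $1,450.80 = $715.20.
Bill 3, $4,634: deductible met; 20% of $4,634 = $926.80. Traveler pays $926.80; OOP now $4,227.60. Plan pays $4,634 − $926.80 = $3,707.20.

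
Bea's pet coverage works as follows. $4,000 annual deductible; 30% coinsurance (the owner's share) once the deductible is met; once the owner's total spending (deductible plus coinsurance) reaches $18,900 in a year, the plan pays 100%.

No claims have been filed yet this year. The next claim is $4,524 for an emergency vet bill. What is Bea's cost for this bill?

$4,157.20

Nothing has been paid toward the $4,000 deductible, so the first $4,000 of this charge is applied there.
After the $4,000 deductible portion, $4,524 − $4,000 = $524 is subject to coinsurance.
Coinsurance: $524 × 30% = $157.20.
Owner responsibility before any cap: $4,000 + $157.20 = $4,157.20.
Total out-of-pocket so far would be $0 + $4,157.20 = $4,157.20, below the $18,900 cap — no reduction.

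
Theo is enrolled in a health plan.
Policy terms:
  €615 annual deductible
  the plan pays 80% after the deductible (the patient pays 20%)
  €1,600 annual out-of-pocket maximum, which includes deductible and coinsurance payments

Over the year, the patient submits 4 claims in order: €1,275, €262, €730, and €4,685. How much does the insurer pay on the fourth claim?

€4,030.40

Claim 1 (€1,275): deductible takes €615, €660 remains; patient's 20% is €132. Patient pays €747; OOP now €747. Plan pays €1,275 − €747 = €528.
Claim 2 (€262): deductible already satisfied, so patient's share is 20% × €262 = €52.40. Patient owes €52.40 (running OOP €799.40). Insurer: €262 − €52.40 = €209.60.
Claim 3 (€730): 20% coinsurance on €730 = €146. Cost to patient: €146. OOP to date €945.40. Plan pays €730 − €146 = €584.
Claim 4 (€4,685): 20% coinsurance on €4,685 = €937. That would push OOP to €1,882.40, over the €1,600 cap, so patient pays €1,600 − €945.40 = €654.60. Plan pays €4,685 − €654.60 = €4,030.40.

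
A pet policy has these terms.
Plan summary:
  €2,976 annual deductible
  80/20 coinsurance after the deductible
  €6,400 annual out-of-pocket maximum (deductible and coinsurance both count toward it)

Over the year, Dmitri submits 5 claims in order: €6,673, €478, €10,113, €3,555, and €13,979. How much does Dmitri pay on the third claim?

Bill 1, €6,673: €2,976 finishes the deductible; €3,697 goes to coinsurance; 20% of €3,697 = €739.40. Owner owes €3,715.40 (running OOP €3,715.40).
Bill 2, €478: deductible met; 20% of €478 = €95.60. Owner owes €95.60 (running OOP €3,811).
Bill 3, €10,113: deductible met; 20% of €10,113 = €2,022.60. Owner pays €2,022.60; OOP now €5,833.60.

€2,022.60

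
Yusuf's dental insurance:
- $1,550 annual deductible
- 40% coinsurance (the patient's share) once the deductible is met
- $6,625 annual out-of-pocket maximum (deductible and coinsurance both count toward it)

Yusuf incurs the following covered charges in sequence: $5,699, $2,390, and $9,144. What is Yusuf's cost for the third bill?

Claim 1 — $5,699: $1,550 to deductible, leaving $4,149; patient's 40% is $1,659.60. Cost to patient: $3,209.60. OOP to date $3,209.60.
Claim 2 — $2,390: deductible already satisfied, so patient's share is 40% × $2,390 = $956. Patient pays $956; OOP now $4,165.60.
Claim 3 — $9,144: deductible met; 40% of $9,144 = $3,657.60. Adding that to $4,165.60 gives $7,823.20, past the $6,625 cap; patient pays only $6,625 − $4,165.60 = $2,459.40.

$2,459.40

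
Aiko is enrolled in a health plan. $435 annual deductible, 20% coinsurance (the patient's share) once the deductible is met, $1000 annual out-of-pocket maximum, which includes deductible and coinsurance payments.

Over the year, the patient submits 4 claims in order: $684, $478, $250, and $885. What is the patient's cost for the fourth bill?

$177

#1 ($684): $435 finishes the deductible; $249 goes to coinsurance; 20% of $249 = $49.80. Cost to patient: $484.80. OOP to date $484.80.
#2 ($478): deductible met; 20% of $478 = $95.60. Patient pays $95.60; OOP now $580.40.
#3 ($250): deductible already satisfied, so patient's share is 20% × $250 = $50. Patient owes $50 (running OOP $630.40).
#4 ($885): deductible already satisfied, so patient's share is 20% × $885 = $177. Patient pays $177; OOP now $807.40.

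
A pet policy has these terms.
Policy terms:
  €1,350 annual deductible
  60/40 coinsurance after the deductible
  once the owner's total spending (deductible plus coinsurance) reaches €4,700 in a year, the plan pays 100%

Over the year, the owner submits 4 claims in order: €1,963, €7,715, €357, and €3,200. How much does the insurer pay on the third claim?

€338.20

#1 (€1,963): €1,350 finishes the deductible; €613 goes to coinsurance; owner's 40% is €245.20. Cost to owner: €1,595.20. OOP to date €1,595.20. Insurer: €1,963 − €1,595.20 = €367.80.
#2 (€7,715): 40% coinsurance on €7,715 = €3,086. Owner owes €3,086 (running OOP €4,681.20). Plan pays €7,715 − €3,086 = €4,629.
#3 (€357): 40% coinsurance on €357 = €142.80. OOP would hit €4,824 > €4,700, so the cap limits the owner to €4,700 − €4,681.20 = €18.80. Plan pays €357 − €18.80 = €338.20.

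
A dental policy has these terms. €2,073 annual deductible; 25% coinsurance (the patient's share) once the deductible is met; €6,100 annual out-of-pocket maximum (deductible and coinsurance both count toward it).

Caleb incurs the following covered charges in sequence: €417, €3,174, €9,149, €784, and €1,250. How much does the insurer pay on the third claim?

Bill 1, €417: all of it applies to the deductible. Cost to patient: €417. OOP to date €417. Plan pays €417 − €417 = €0.
Bill 2, €3,174: €1,656 finishes the deductible; €1,518 goes to coinsurance; patient's 25% is €379.50. Patient owes €2,035.50 (running OOP €2,452.50). Insurer: €3,174 − €2,035.50 = €1,138.50.
Bill 3, €9,149: deductible already satisfied, so patient's share is 25% × €9,149 = €2,287.25. Patient pays €2,287.25; OOP now €4,739.75. Plan pays €9,149 − €2,287.25 = €6,861.75.

€6,861.75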